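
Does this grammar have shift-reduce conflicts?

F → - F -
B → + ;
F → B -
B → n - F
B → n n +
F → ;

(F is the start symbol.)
No shift-reduce conflicts

Augment with F' → F and build the canonical LR(0) collection (I0 = CLOSURE({[F' → . F]}), then GOTO on every symbol after a dot until no new states appear). It has 15 states:
  I0: { [B → . + ;], [B → . n - F], [B → . n n +], [F → . - F -], [F → . ;], [F → . B -], [F' → . F] }  — shift
  I1: { [B → + . ;] }  — shift
  I2: { [B → . + ;], [B → . n - F], [B → . n n +], [F → - . F -], [F → . - F -], [F → . ;], [F → . B -] }  — shift
  I3: { [F → ; .] }  — reduce
  I4: { [F → B . -] }  — shift
  I5: { [F' → F .] }  — accept
  I6: { [B → n . - F], [B → n . n +] }  — shift
  I7: { [B → . + ;], [B → . n - F], [B → . n n +], [B → n - . F], [F → . - F -], [F → . ;], [F → . B -] }  — shift
  I8: { [B → n n . +] }  — shift
  I9: { [B → n n + .] }  — reduce
  I10: { [B → n - F .] }  — reduce
  I11: { [F → B - .] }  — reduce
  I12: { [F → - F . -] }  — shift
  I13: { [F → - F - .] }  — reduce
  I14: { [B → + ; .] }  — reduce

No state contains both a complete item and a shift item.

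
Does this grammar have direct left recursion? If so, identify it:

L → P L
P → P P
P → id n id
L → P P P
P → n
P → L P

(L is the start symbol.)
Yes, P is left-recursive

L → P L: starts with P
P → P P: LEFT RECURSIVE (starts with P)
P → id n id: starts with id
L → P P P: starts with P
P → n: starts with n
P → L P: starts with L

The grammar has direct left recursion on: P.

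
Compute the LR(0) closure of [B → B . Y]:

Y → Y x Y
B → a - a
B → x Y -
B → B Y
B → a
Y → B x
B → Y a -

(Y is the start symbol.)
{ [B → . B Y], [B → . Y a -], [B → . a - a], [B → . a], [B → . x Y -], [B → B . Y], [Y → . B x], [Y → . Y x Y] }

Start with: [B → B . Y]
  [B → B . Y] has the dot before Y: add [Y → . Y x Y], [Y → . B x]
  [Y → . B x] has the dot before B: add [B → . a - a], [B → . x Y -], [B → . B Y], [B → . a], [B → . Y a -]
No further items can be added.

CLOSURE = { [B → . B Y], [B → . Y a -], [B → . a - a], [B → . a], [B → . x Y -], [B → B . Y], [Y → . B x], [Y → . Y x Y] }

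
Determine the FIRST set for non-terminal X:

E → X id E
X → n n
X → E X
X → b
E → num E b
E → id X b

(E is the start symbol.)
FIRST sets of the other non-terminals involved (by the same procedure, iterated to a fixed point):
  FIRST(E) = { 'b', 'id', 'n', 'num' }

From X → n n:
  - n is a terminal: add 'n' and stop
From X → E X:
  - E is a non-terminal: add FIRST(E) \ {ε} = { 'b', 'id', 'n', 'num' }
    E is not nullable, so stop
From X → b:
  - b is a terminal: add 'b' and stop

Collecting: FIRST(X) = { 'b', 'id', 'n', 'num' }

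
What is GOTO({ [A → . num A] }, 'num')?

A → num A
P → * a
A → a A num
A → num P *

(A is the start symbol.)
{ [A → . a A num], [A → . num A], [A → . num P *], [A → num . A] }

GOTO(I, 'num') = CLOSURE({ [A → αX.β] : [A → α.Xβ] ∈ I, X = 'num' })

Items with dot before 'num', with the dot advanced:
  [A → . num A] → [A → num . A]
Closure of the advanced items:
  [A → num . A] has the dot before A: add [A → . num A], [A → . a A num], [A → . num P *]

GOTO = { [A → . a A num], [A → . num A], [A → . num P *], [A → num . A] }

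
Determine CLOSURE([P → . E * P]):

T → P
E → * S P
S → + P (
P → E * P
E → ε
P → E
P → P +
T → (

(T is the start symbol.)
{ [E → . * S P], [E → .], [P → . E * P] }

Start with: [P → . E * P]
  [P → . E * P] has the dot before E: add [E → . * S P], [E → .]
No further items can be added.

CLOSURE = { [E → . * S P], [E → .], [P → . E * P] }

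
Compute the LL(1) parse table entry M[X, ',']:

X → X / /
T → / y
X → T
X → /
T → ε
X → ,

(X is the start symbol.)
To find M[X, ','], we find productions for X where ',' is in the predict set (PREDICT(N → α) = (FIRST(α) \ {ε}) ∪ (FOLLOW(N) if α ⇒* ε)).

Relevant sets:
  FIRST(X) = { ',', '/', ε }
  FIRST(T) = { '/', ε }
  FOLLOW(X) = { $, '/' }

X → X / /: PREDICT = { ',', '/' }
  ',' is in predict set, so this production goes in M[X, ',']
X → T: PREDICT = { $, '/' }
X → /: PREDICT = { '/' }
X → ,: PREDICT = { ',' }
  ',' is in predict set, so this production goes in M[X, ',']

M[X, ','] = X → X / /, X → ,  (a multiply-defined cell — the grammar is not LL(1))

Answer: X → X / /, X → ,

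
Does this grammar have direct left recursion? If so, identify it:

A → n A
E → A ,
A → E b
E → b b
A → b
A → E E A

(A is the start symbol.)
Direct left recursion occurs when N → N α for some non-terminal N (the right-hand side begins with the left-hand side itself).

A → n A: starts with n
E → A ,: starts with A
A → E b: starts with E
E → b b: starts with b
A → b: starts with b
A → E E A: starts with E

No direct left recursion found.

Answer: No direct left recursion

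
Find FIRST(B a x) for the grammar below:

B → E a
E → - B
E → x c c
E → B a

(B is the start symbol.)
{ '-', 'x' }

FIRST sets of the non-terminals involved (from the grammar, by fixed-point iteration):
  FIRST(B) = { '-', 'x' }

To compute FIRST(B a x), process the symbols left to right:
Symbol B is a non-terminal. Add FIRST(B) \ {ε} = { '-', 'x' }
B is not nullable (ε ∉ FIRST(B)), so stop here.
FIRST(B a x) = { '-', 'x' }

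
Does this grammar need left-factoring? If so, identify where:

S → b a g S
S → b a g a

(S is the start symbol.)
Left-factoring is needed when two productions for the same non-terminal
share a common prefix on the right-hand side.

Productions for S:
  S → b a g S
  S → b a g a

Found common prefix 'b a g' in productions for S

Answer: Yes, S has productions with common prefix 'b a g'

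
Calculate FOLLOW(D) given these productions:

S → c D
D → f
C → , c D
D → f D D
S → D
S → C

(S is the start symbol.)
{ $, 'f' }

In S → c D: D is at the end, add FOLLOW(S)
In C → , c D: D is at the end, add FOLLOW(C)
In D → f D D: D is followed by D, add FIRST(D) \ {ε} = { 'f' }
In D → f D D: D is at the end; this adds FOLLOW(D) to itself — nothing new
In S → D: D is at the end, add FOLLOW(S)

The FOLLOW sets referred to above (computed the same way, to a fixed point):
  FOLLOW(S) = { $ }
  FOLLOW(C) = { $ }

Taking the union: FOLLOW(D) = { $, 'f' }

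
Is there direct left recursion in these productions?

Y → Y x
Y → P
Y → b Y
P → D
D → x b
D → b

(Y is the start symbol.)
Yes, Y is left-recursive

Direct left recursion occurs when N → N α for some non-terminal N (the right-hand side begins with the left-hand side itself).

Y → Y x: LEFT RECURSIVE (starts with Y)
Y → P: starts with P
Y → b Y: starts with b
P → D: starts with D
D → x b: starts with x
D → b: starts with b

The grammar has direct left recursion on: Y.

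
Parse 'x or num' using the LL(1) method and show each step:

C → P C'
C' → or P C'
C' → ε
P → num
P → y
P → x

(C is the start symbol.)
LL(1) parsing maintains a stack (initially the start symbol over $) and the input. At each step: if the stack top is a terminal, match it against the current input token; if it is a non-terminal N, replace it with the RHS of M[N, lookahead] (the unique production whose predict set contains the lookahead).

Stack is shown with the top on the left.

Stack      Input       Action
-----------------------------
C $        x or num $  output C → P C'
P C' $     x or num $  output P → x
x C' $     x or num $  match 'x'
C' $       or num $    output C' → or P C'
or P C' $  or num $    match 'or'
P C' $     num $       output P → num
num C' $   num $       match 'num'
C' $       $           output C' → ε
$          $           accept

The string is accepted.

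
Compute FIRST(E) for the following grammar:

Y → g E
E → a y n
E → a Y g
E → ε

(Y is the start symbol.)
To compute FIRST(E), examine every production with E on the left-hand side, reading each right-hand side left to right until a non-nullable symbol is reached.

From E → a y n:
  - a is a terminal: add 'a' and stop
From E → a Y g:
  - a is a terminal: add 'a' and stop
From E → ε:
  - ε-production, so ε ∈ FIRST(E)

Collecting: FIRST(E) = { 'a', ε }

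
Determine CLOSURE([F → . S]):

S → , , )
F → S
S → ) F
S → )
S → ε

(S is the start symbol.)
To compute CLOSURE, for each item [A → α.Bβ] where B is a non-terminal, add [B → .γ] for all productions B → γ; repeat for the newly added items until nothing changes.

Start with: [F → . S]
  [F → . S] has the dot before S: add [S → . , , )], [S → . ) F], [S → . )], [S → .]
No further items can be added.

CLOSURE = { [F → . S], [S → . ) F], [S → . )], [S → . , , )], [S → .] }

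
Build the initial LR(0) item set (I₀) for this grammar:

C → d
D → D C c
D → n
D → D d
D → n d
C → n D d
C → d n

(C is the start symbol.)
{ [C → . d n], [C → . d], [C → . n D d], [C' → . C] }

First, augment the grammar with C' → C
I₀ = CLOSURE({ [C' → . C] }):
  [C' → . C] has the dot before C: add [C → . d], [C → . n D d], [C → . d n]
No further items can be added.

I₀ = { [C → . d n], [C → . d], [C → . n D d], [C' → . C] }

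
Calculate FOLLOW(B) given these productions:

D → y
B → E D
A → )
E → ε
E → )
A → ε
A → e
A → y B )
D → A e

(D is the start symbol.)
{ ')' }

In A → y B ): B is followed by ')', add FIRST(')') \ {ε} = { ')' }

Taking the union: FOLLOW(B) = { ')' }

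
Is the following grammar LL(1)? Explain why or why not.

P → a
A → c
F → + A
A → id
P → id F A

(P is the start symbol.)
Yes, the grammar is LL(1).

A grammar is LL(1) if for each non-terminal N with multiple productions, the predict sets of those productions are pairwise disjoint, where PREDICT(N → α) = (FIRST(α) \ {ε}) ∪ (FOLLOW(N) if α ⇒* ε).

For P:
  PREDICT(P → a) = { 'a' }
  PREDICT(P → id F A) = { 'id' }
For A:
  PREDICT(A → c) = { 'c' }
  PREDICT(A → id) = { 'id' }
F has a single production, so nothing to check there.

All predict sets are disjoint. The grammar IS LL(1).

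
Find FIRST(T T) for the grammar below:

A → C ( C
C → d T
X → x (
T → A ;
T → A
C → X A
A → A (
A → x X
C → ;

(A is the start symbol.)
{ ';', 'd', 'x' }

FIRST sets of the non-terminals involved (from the grammar, by fixed-point iteration):
  FIRST(T) = { ';', 'd', 'x' }

To compute FIRST(T T), process the symbols left to right:
Symbol T is a non-terminal. Add FIRST(T) \ {ε} = { ';', 'd', 'x' }
T is not nullable (ε ∉ FIRST(T)), so stop here.
FIRST(T T) = { ';', 'd', 'x' }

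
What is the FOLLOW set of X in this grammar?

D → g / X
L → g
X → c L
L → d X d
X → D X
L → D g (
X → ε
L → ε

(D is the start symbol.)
{ $, 'c', 'd', 'g' }

To compute FOLLOW(X), find every occurrence of X on a right-hand side N → α X β: add FIRST(β) \ {ε}, and if β is empty or nullable also add FOLLOW(N). Iterate to a fixed point.

In D → g / X: X is at the end, add FOLLOW(D)
In L → d X d: X is followed by d, add FIRST(d) \ {ε} = { 'd' }
In X → D X: X is at the end; this adds FOLLOW(X) to itself — nothing new

The FOLLOW sets referred to above (computed the same way, to a fixed point):
  FOLLOW(D) = { $, 'c', 'd', 'g' }

Taking the union: FOLLOW(X) = { $, 'c', 'd', 'g' }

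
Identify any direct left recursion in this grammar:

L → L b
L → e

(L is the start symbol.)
Yes, L is left-recursive

Direct left recursion occurs when N → N α for some non-terminal N (the right-hand side begins with the left-hand side itself).

L → L b: LEFT RECURSIVE (starts with L)
L → e: starts with e

The grammar has direct left recursion on: L.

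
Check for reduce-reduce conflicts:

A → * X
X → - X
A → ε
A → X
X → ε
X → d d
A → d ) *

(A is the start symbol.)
A reduce-reduce conflict occurs when an LR(0) state has two complete items [A → α .] and [B → β .] — both call for a reduction, and with no lookahead the parser cannot choose between them.

Augment with A' → A and build the canonical LR(0) collection (I0 = CLOSURE({[A' → . A]}), then GOTO on every symbol after a dot until no new states appear). It has 12 states:
  I0: { [A → . * X], [A → . X], [A → . d ) *], [A → .], [A' → . A], [X → . - X], [X → . d d], [X → .] }  — shift, 2 reduces
  I1: { [A → * . X], [X → . - X], [X → . d d], [X → .] }  — shift, reduce
  I2: { [X → - . X], [X → . - X], [X → . d d], [X → .] }  — shift, reduce
  I3: { [A' → A .] }  — accept
  I4: { [A → X .] }  — reduce
  I5: { [A → d . ) *], [X → d . d] }  — shift
  I6: { [A → d ) . *] }  — shift
  I7: { [X → d d .] }  — reduce
  I8: { [A → d ) * .] }  — reduce
  I9: { [X → - X .] }  — reduce
  I10: { [X → d . d] }  — shift
  I11: { [A → * X .] }  — reduce

I0 contains complete items [A → .], [X → .] — reduce-reduce conflict.

Answer: Yes — I0: [A → .] vs [X → .]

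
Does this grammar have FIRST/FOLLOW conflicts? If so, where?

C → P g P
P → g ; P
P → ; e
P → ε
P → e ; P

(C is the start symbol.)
Yes. P → g ';' P with FOLLOW(P) on { 'g' }

A FIRST/FOLLOW conflict occurs when a non-terminal N has a nullable alternative N → β (β ⇒* ε) and another alternative N → α with FIRST(α) ∩ FOLLOW(N) ≠ ∅: on such a lookahead the parser cannot decide between expanding α and letting N vanish via β.

Nullable non-terminals: P.

P: nullable alternative(s) P → ε; FOLLOW(P) = { $, 'g' }
  P → g ; P: FIRST \ {ε} = { 'g' } — overlaps FOLLOW(P) on { 'g' }: CONFLICT
  P → ; e: FIRST \ {ε} = { ';' } — disjoint from FOLLOW(P)
  P → ε: FIRST \ {ε} = { } — this is the only nullable alternative, skip
  P → e ; P: FIRST \ {ε} = { 'e' } — disjoint from FOLLOW(P)

C has no nullable alternative, so no FIRST/FOLLOW check is needed there.

So the grammar has 1 FIRST/FOLLOW conflict (marked CONFLICT above).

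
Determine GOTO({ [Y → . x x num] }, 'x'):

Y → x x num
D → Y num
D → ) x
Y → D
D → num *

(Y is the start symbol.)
{ [Y → x . x num] }

GOTO(I, 'x') = CLOSURE({ [A → αX.β] : [A → α.Xβ] ∈ I, X = 'x' })

Items with dot before 'x', with the dot advanced:
  [Y → . x x num] → [Y → x . x num]
Closure adds nothing (no advanced item has the dot before a non-terminal).

GOTO = { [Y → x . x num] }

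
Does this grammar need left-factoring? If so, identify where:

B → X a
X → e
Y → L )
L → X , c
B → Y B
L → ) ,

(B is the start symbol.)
Left-factoring is needed when two productions for the same non-terminal
share a common prefix on the right-hand side.

Productions for B:
  B → X a
  B → Y B
Productions for L:
  L → X , c
  L → ) ,

No common prefixes found.

Answer: No, left-factoring is not needed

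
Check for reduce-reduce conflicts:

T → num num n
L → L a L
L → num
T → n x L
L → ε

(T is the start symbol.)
Augment with T' → T and build the canonical LR(0) collection (I0 = CLOSURE({[T' → . T]}), then GOTO on every symbol after a dot until no new states appear). It has 11 states:
  I0: { [T → . n x L], [T → . num num n], [T' → . T] }  — shift
  I1: { [T' → T .] }  — accept
  I2: { [T → n . x L] }  — shift
  I3: { [T → num . num n] }  — shift
  I4: { [T → num num . n] }  — shift
  I5: { [T → num num n .] }  — reduce
  I6: { [L → . L a L], [L → . num], [L → .], [T → n x . L] }  — shift, reduce
  I7: { [L → L . a L], [T → n x L .] }  — shift, reduce
  I8: { [L → num .] }  — reduce
  I9: { [L → . L a L], [L → . num], [L → .], [L → L a . L] }  — shift, reduce
  I10: { [L → L . a L], [L → L a L .] }  — shift, reduce

No state contains more than one complete item.

Answer: No reduce-reduce conflicts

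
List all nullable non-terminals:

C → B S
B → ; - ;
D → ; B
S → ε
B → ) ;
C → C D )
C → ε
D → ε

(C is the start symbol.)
{ 'C', 'D', 'S' }

ε-productions: S → ε, C → ε, D → ε
So S, C, D are immediately nullable.
No further non-terminal can be added: every production for the remaining non-terminals contains a terminal or a non-nullable non-terminal.
Nullable = { 'C', 'D', 'S' }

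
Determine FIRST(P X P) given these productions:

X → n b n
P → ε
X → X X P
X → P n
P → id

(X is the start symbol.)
FIRST sets of the non-terminals involved (from the grammar, by fixed-point iteration):
  FIRST(P) = { 'id', ε }
  FIRST(X) = { 'id', 'n' }

To compute FIRST(P X P), process the symbols left to right:
Symbol P is a non-terminal. Add FIRST(P) \ {ε} = { 'id' }
P is nullable (ε ∈ FIRST(P)), continue to the next symbol.
Symbol X is a non-terminal. Add FIRST(X) \ {ε} = { 'id', 'n' }
X is not nullable (ε ∉ FIRST(X)), so stop here.
FIRST(P X P) = { 'id', 'n' }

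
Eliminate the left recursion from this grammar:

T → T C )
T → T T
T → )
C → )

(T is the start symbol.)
T is directly left-recursive. The standard transformation for
  A → A α₁ | ... | A α_m | β₁ | ... | β_n
is
  A  → β₁ A' | ... | β_n A'
  A' → α₁ A' | ... | α_m A' | ε

T → ) becomes T → ) T'
T → T C ) becomes T' → C ) T'
T → T T becomes T' → T T'
Add T' → ε

Productions for other non-terminals are unchanged:
  C → )

Resulting grammar:
T → ) T'
T' → C ) T'
T' → T T'
T' → ε
C → )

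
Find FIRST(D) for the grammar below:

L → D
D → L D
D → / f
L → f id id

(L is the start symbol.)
To compute FIRST(D), examine every production with D on the left-hand side, reading each right-hand side left to right until a non-nullable symbol is reached.

FIRST sets of the other non-terminals involved (by the same procedure, iterated to a fixed point):
  FIRST(L) = { '/', 'f' }

From D → L D:
  - L is a non-terminal: add FIRST(L) \ {ε} = { '/', 'f' }
    L is not nullable, so stop
From D → / f:
  - '/' is a terminal: add '/' and stop

Collecting: FIRST(D) = { '/', 'f' }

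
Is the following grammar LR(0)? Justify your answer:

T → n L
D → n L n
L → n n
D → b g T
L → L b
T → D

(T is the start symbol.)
A grammar is LR(0) if no state in the canonical LR(0) collection has:
  - both a shift item (dot before a terminal) and a complete item (shift-reduce conflict), or
  - two or more complete items (reduce-reduce conflict; the accept item [T' → T .] counts as a complete item here).

Augment with T' → T and build the canonical LR(0) collection (I0 = CLOSURE({[T' → . T]}), then GOTO on every symbol after a dot until no new states appear). It has 12 states:
  I0: { [D → . b g T], [D → . n L n], [T → . D], [T → . n L], [T' → . T] }  — shift
  I1: { [T → D .] }  — reduce
  I2: { [T' → T .] }  — accept
  I3: { [D → b . g T] }  — shift
  I4: { [D → n . L n], [L → . L b], [L → . n n], [T → n . L] }  — shift
  I5: { [D → n L . n], [L → L . b], [T → n L .] }  — shift, reduce
  I6: { [L → n . n] }  — shift
  I7: { [L → n n .] }  — reduce
  I8: { [L → L b .] }  — reduce
  I9: { [D → n L n .] }  — reduce
  I10: { [D → . b g T], [D → . n L n], [D → b g . T], [T → . D], [T → . n L] }  — shift
  I11: { [D → b g T .] }  — reduce

Conflict in state I5:
  Shift-reduce conflict between [T → n L .] and [D → n L . n]
So the grammar is NOT LR(0).

Answer: No. Shift-reduce conflict between [T → n L .] and [D → n L . n]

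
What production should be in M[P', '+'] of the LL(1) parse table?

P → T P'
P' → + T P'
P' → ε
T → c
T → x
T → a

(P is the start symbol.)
P' → + T P'

To find M[P', '+'], we find productions for P' where '+' is in the predict set (PREDICT(N → α) = (FIRST(α) \ {ε}) ∪ (FOLLOW(N) if α ⇒* ε)).

Relevant sets:
  FOLLOW(P') = { $ }

P' → + T P': PREDICT = { '+' }
  '+' is in predict set, so this production goes in M[P', '+']
P' → ε: PREDICT = { $ }

M[P', '+'] = P' → + T P'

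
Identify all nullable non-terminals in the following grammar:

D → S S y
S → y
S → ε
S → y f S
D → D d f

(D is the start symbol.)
A non-terminal is nullable if it can derive ε (the empty string): either it has an ε-production, or it has a production whose right-hand side consists entirely of nullable non-terminals.

ε-productions: S → ε
So S is immediately nullable.
No further non-terminal can be added: every production for the remaining non-terminals contains a terminal or a non-nullable non-terminal.
Nullable = { 'S' }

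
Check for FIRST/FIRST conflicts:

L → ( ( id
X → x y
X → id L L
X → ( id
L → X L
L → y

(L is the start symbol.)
Yes. L → '(' '(' id / L → X L on { '(' }

FIRST sets of the non-terminals at (or reachable through a nullable prefix from) the front of some alternative:
  FIRST(X) = { '(', 'id', 'x' }

Productions for L:
  L → ( ( id: FIRST = { '(' }
  L → X L: FIRST = { '(', 'id', 'x' }
  L → y: FIRST = { 'y' }
Productions for X:
  X → x y: FIRST = { 'x' }
  X → id L L: FIRST = { 'id' }
  X → ( id: FIRST = { '(' }

Conflict for L: L → ( ( id and L → X L
  Overlap: { '(' }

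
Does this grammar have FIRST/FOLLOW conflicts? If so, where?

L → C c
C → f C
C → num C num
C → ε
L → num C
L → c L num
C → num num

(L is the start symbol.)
Yes. C → num C num with FOLLOW(C) on { 'num' }; C → num num with FOLLOW(C) on { 'num' }

A FIRST/FOLLOW conflict occurs when a non-terminal N has a nullable alternative N → β (β ⇒* ε) and another alternative N → α with FIRST(α) ∩ FOLLOW(N) ≠ ∅: on such a lookahead the parser cannot decide between expanding α and letting N vanish via β.

Nullable non-terminals: C.

C: nullable alternative(s) C → ε; FOLLOW(C) = { $, 'c', 'num' }
  C → f C: FIRST \ {ε} = { 'f' } — disjoint from FOLLOW(C)
  C → num C num: FIRST \ {ε} = { 'num' } — overlaps FOLLOW(C) on { 'num' }: CONFLICT
  C → ε: FIRST \ {ε} = { } — this is the only nullable alternative, skip
  C → num num: FIRST \ {ε} = { 'num' } — overlaps FOLLOW(C) on { 'num' }: CONFLICT

L has no nullable alternative, so no FIRST/FOLLOW check is needed there.

So the grammar has 2 FIRST/FOLLOW conflicts (marked CONFLICT above).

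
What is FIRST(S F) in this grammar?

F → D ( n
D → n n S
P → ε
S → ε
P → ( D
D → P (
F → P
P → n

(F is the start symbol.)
FIRST sets of the non-terminals involved (from the grammar, by fixed-point iteration):
  FIRST(S) = { ε }
  FIRST(F) = { '(', 'n', ε }

To compute FIRST(S F), process the symbols left to right:
Symbol S is a non-terminal. Add FIRST(S) \ {ε} = { }
S is nullable (ε ∈ FIRST(S)), continue to the next symbol.
Symbol F is a non-terminal. Add FIRST(F) \ {ε} = { '(', 'n' }
F is nullable (ε ∈ FIRST(F)), continue to the next symbol.
All symbols are nullable, so ε is in the result.
FIRST(S F) = { '(', 'n', ε }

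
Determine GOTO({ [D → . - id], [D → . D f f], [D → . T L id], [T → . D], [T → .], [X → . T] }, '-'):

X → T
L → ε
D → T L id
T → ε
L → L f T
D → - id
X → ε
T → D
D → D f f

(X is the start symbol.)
{ [D → - . id] }

GOTO(I, '-') = CLOSURE({ [A → αX.β] : [A → α.Xβ] ∈ I, X = '-' })

Items with dot before '-', with the dot advanced:
  [D → . - id] → [D → - . id]
Closure adds nothing (no advanced item has the dot before a non-terminal).

GOTO = { [D → - . id] }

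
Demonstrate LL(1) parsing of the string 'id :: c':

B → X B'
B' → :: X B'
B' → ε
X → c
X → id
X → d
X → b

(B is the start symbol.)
LL(1) parsing maintains a stack (initially the start symbol over $) and the input. At each step: if the stack top is a terminal, match it against the current input token; if it is a non-terminal N, replace it with the RHS of M[N, lookahead] (the unique production whose predict set contains the lookahead).

Stack is shown with the top on the left.

Stack      Input      Action
----------------------------
B $        id :: c $  output B → X B'
X B' $     id :: c $  output X → id
id B' $    id :: c $  match 'id'
B' $       :: c $     output B' → :: X B'
:: X B' $  :: c $     match '::'
X B' $     c $        output X → c
c B' $     c $        match 'c'
B' $       $          output B' → ε
$          $          accept

The string is accepted.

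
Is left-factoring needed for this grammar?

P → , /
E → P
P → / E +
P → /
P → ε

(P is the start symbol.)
Left-factoring is needed when two productions for the same non-terminal
share a common prefix on the right-hand side.

Productions for P:
  P → , /
  P → / E +
  P → /
  P → ε

Found common prefix '/' in productions for P

Answer: Yes, P has productions with common prefix '/'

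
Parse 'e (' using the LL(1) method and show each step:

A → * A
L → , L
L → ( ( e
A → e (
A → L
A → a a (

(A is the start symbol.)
LL(1) parsing maintains a stack (initially the start symbol over $) and the input. At each step: if the stack top is a terminal, match it against the current input token; if it is a non-terminal N, replace it with the RHS of M[N, lookahead] (the unique production whose predict set contains the lookahead).

Stack is shown with the top on the left.

Stack  Input  Action
--------------------
A $    e ( $  output A → e (
e ( $  e ( $  match 'e'
( $    ( $    match '('
$      $      accept

The string is accepted.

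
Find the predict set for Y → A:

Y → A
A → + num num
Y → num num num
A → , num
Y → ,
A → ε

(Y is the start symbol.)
PREDICT(Y → A) = (FIRST(RHS) \ {ε}) ∪ (FOLLOW(Y) if ε ∈ FIRST(RHS), i.e. RHS ⇒* ε)
FIRST(A) = { '+', ',', ε }
FIRST(A) = { '+', ',', ε }
ε ∈ FIRST(A) (the right-hand side is nullable), so add FOLLOW(Y) = { $ }
PREDICT(Y → A) = { $, '+', ',' }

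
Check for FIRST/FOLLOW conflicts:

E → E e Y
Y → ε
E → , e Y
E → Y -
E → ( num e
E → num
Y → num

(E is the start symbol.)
A FIRST/FOLLOW conflict occurs when a non-terminal N has a nullable alternative N → β (β ⇒* ε) and another alternative N → α with FIRST(α) ∩ FOLLOW(N) ≠ ∅: on such a lookahead the parser cannot decide between expanding α and letting N vanish via β.

Nullable non-terminals: Y.

Y: nullable alternative(s) Y → ε; FOLLOW(Y) = { $, '-', 'e' }
  Y → ε: FIRST \ {ε} = { } — this is the only nullable alternative, skip
  Y → num: FIRST \ {ε} = { 'num' } — disjoint from FOLLOW(Y)

E has no nullable alternative, so no FIRST/FOLLOW check is needed there.

No FIRST/FOLLOW conflicts found.

Answer: No FIRST/FOLLOW conflicts.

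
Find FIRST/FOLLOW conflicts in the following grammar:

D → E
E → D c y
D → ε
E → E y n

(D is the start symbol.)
Yes. D → E with FOLLOW(D) on { 'c' }

A FIRST/FOLLOW conflict occurs when a non-terminal N has a nullable alternative N → β (β ⇒* ε) and another alternative N → α with FIRST(α) ∩ FOLLOW(N) ≠ ∅: on such a lookahead the parser cannot decide between expanding α and letting N vanish via β.

Nullable non-terminals: D.
FIRST sets used below: FIRST(E) = { 'c' }

D: nullable alternative(s) D → ε; FOLLOW(D) = { $, 'c' }
  D → E: FIRST \ {ε} = { 'c' } — overlaps FOLLOW(D) on { 'c' }: CONFLICT
  D → ε: FIRST \ {ε} = { } — this is the only nullable alternative, skip

E has no nullable alternative, so no FIRST/FOLLOW check is needed there.

So the grammar has 1 FIRST/FOLLOW conflict (marked CONFLICT above).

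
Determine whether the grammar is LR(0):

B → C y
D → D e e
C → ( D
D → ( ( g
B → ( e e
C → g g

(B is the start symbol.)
Augment with B' → B and build the canonical LR(0) collection (I0 = CLOSURE({[B' → . B]}), then GOTO on every symbol after a dot until no new states appear). It has 15 states:
  I0: { [B → . ( e e], [B → . C y], [B' → . B], [C → . ( D], [C → . g g] }  — shift
  I1: { [B → ( . e e], [C → ( . D], [D → . ( ( g], [D → . D e e] }  — shift
  I2: { [B' → B .] }  — accept
  I3: { [B → C . y] }  — shift
  I4: { [C → g . g] }  — shift
  I5: { [C → g g .] }  — reduce
  I6: { [B → C y .] }  — reduce
  I7: { [D → ( . ( g] }  — shift
  I8: { [C → ( D .], [D → D . e e] }  — shift, reduce
  I9: { [B → ( e . e] }  — shift
  I10: { [B → ( e e .] }  — reduce
  I11: { [D → D e . e] }  — shift
  I12: { [D → D e e .] }  — reduce
  I13: { [D → ( ( . g] }  — shift
  I14: { [D → ( ( g .] }  — reduce

Conflict in state I8:
  Shift-reduce conflict between [C → ( D .] and [D → D . e e]
So the grammar is NOT LR(0).

Answer: No. Shift-reduce conflict between [C → ( D .] and [D → D . e e]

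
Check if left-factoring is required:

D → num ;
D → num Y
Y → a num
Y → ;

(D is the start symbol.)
Left-factoring is needed when two productions for the same non-terminal
share a common prefix on the right-hand side.

Productions for D:
  D → num ;
  D → num Y
Productions for Y:
  Y → a num
  Y → ;

Found common prefix 'num' in productions for D

Answer: Yes, D has productions with common prefix 'num'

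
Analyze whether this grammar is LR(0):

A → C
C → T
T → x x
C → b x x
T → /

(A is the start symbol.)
Yes, the grammar is LR(0)

A grammar is LR(0) if no state in the canonical LR(0) collection has:
  - both a shift item (dot before a terminal) and a complete item (shift-reduce conflict), or
  - two or more complete items (reduce-reduce conflict; the accept item [A' → A .] counts as a complete item here).

Augment with A' → A and build the canonical LR(0) collection (I0 = CLOSURE({[A' → . A]}), then GOTO on every symbol after a dot until no new states appear). It has 10 states:
  I0: { [A → . C], [A' → . A], [C → . T], [C → . b x x], [T → . /], [T → . x x] }  — shift
  I1: { [T → / .] }  — reduce
  I2: { [A' → A .] }  — accept
  I3: { [A → C .] }  — reduce
  I4: { [C → T .] }  — reduce
  I5: { [C → b . x x] }  — shift
  I6: { [T → x . x] }  — shift
  I7: { [T → x x .] }  — reduce
  I8: { [C → b x . x] }  — shift
  I9: { [C → b x x .] }  — reduce

Every state is either a pure shift/goto state or contains exactly one complete item and nothing to shift — no conflicts. The grammar is LR(0).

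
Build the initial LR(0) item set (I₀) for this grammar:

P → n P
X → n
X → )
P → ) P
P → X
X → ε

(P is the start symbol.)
{ [P → . ) P], [P → . X], [P → . n P], [P' → . P], [X → . )], [X → . n], [X → .] }

First, augment the grammar with P' → P
I₀ = CLOSURE({ [P' → . P] }):
  [P' → . P] has the dot before P: add [P → . n P], [P → . ) P], [P → . X]
  [P → . X] has the dot before X: add [X → . n], [X → . )], [X → .]
No further items can be added.

I₀ = { [P → . ) P], [P → . X], [P → . n P], [P' → . P], [X → . )], [X → . n], [X → .] }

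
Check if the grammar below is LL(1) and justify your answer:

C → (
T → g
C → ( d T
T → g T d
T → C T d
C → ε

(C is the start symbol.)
A grammar is LL(1) if for each non-terminal N with multiple productions, the predict sets of those productions are pairwise disjoint, where PREDICT(N → α) = (FIRST(α) \ {ε}) ∪ (FOLLOW(N) if α ⇒* ε).

Relevant sets:
  FIRST(C) = { '(', ε }
  FIRST(T) = { '(', 'g' }
  FOLLOW(C) = { $, '(', 'g' }

For C:
  PREDICT(C → '(') = { '(' }
  PREDICT(C → '(' d T) = { '(' }
  PREDICT(C → ε) = { $, '(', 'g' }
For T:
  PREDICT(T → g) = { 'g' }
  PREDICT(T → g T d) = { 'g' }
  PREDICT(T → C T d) = { '(', 'g' }

Conflict found: Predict set conflict for C: { '(' }
The grammar is NOT LL(1).

Answer: No. Predict set conflict for C: { '(' }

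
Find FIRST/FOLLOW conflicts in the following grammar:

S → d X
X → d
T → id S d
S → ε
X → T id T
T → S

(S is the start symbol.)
Yes. S → d X with FOLLOW(S) on { 'd' }; T → id S d with FOLLOW(T) on { 'id' }

A FIRST/FOLLOW conflict occurs when a non-terminal N has a nullable alternative N → β (β ⇒* ε) and another alternative N → α with FIRST(α) ∩ FOLLOW(N) ≠ ∅: on such a lookahead the parser cannot decide between expanding α and letting N vanish via β.

Nullable non-terminals: S, T.
FIRST sets used below: FIRST(S) = { 'd', ε }

S: nullable alternative(s) S → ε; FOLLOW(S) = { $, 'd', 'id' }
  S → d X: FIRST \ {ε} = { 'd' } — overlaps FOLLOW(S) on { 'd' }: CONFLICT
  S → ε: FIRST \ {ε} = { } — this is the only nullable alternative, skip

T: nullable alternative(s) T → S; FOLLOW(T) = { $, 'd', 'id' }
  T → id S d: FIRST \ {ε} = { 'id' } — overlaps FOLLOW(T) on { 'id' }: CONFLICT
  T → S: FIRST \ {ε} = { 'd' } — this is the only nullable alternative, skip

X has no nullable alternative, so no FIRST/FOLLOW check is needed there.

So the grammar has 2 FIRST/FOLLOW conflicts (marked CONFLICT above).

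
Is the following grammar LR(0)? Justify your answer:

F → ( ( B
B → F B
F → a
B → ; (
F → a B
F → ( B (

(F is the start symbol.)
A grammar is LR(0) if no state in the canonical LR(0) collection has:
  - both a shift item (dot before a terminal) and a complete item (shift-reduce conflict), or
  - two or more complete items (reduce-reduce conflict; the accept item [F' → F .] counts as a complete item here).

Augment with F' → F and build the canonical LR(0) collection (I0 = CLOSURE({[F' → . F]}), then GOTO on every symbol after a dot until no new states appear). It has 13 states:
  I0: { [F → . ( ( B], [F → . ( B (], [F → . a B], [F → . a], [F' → . F] }  — shift
  I1: { [B → . ; (], [B → . F B], [F → ( . ( B], [F → ( . B (], [F → . ( ( B], [F → . ( B (], [F → . a B], [F → . a] }  — shift
  I2: { [F' → F .] }  — accept
  I3: { [B → . ; (], [B → . F B], [F → . ( ( B], [F → . ( B (], [F → . a B], [F → . a], [F → a . B], [F → a .] }  — shift, reduce
  I4: { [B → ; . (] }  — shift
  I5: { [F → a B .] }  — reduce
  I6: { [B → . ; (], [B → . F B], [B → F . B], [F → . ( ( B], [F → . ( B (], [F → . a B], [F → . a] }  — shift
  I7: { [B → F B .] }  — reduce
  I8: { [B → ; ( .] }  — reduce
  I9: { [B → . ; (], [B → . F B], [F → ( ( . B], [F → ( . ( B], [F → ( . B (], [F → . ( ( B], [F → . ( B (], [F → . a B], [F → . a] }  — shift
  I10: { [F → ( B . (] }  — shift
  I11: { [F → ( B ( .] }  — reduce
  I12: { [F → ( ( B .], [F → ( B . (] }  — shift, reduce

Conflict in state I3:
  Shift-reduce conflict between [F → a .] and [B → . ; (]
So the grammar is NOT LR(0).

Answer: No. Shift-reduce conflict between [F → a .] and [B → . ; (]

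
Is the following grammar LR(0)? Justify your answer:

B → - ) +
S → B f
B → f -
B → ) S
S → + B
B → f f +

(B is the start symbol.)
Augment with B' → B and build the canonical LR(0) collection (I0 = CLOSURE({[B' → . B]}), then GOTO on every symbol after a dot until no new states appear). It has 15 states:
  I0: { [B → . ) S], [B → . - ) +], [B → . f -], [B → . f f +], [B' → . B] }  — shift
  I1: { [B → ) . S], [B → . ) S], [B → . - ) +], [B → . f -], [B → . f f +], [S → . + B], [S → . B f] }  — shift
  I2: { [B → - . ) +] }  — shift
  I3: { [B' → B .] }  — accept
  I4: { [B → f . -], [B → f . f +] }  — shift
  I5: { [B → f - .] }  — reduce
  I6: { [B → f f . +] }  — shift
  I7: { [B → f f + .] }  — reduce
  I8: { [B → - ) . +] }  — shift
  I9: { [B → - ) + .] }  — reduce
  I10: { [B → . ) S], [B → . - ) +], [B → . f -], [B → . f f +], [S → + . B] }  — shift
  I11: { [S → B . f] }  — shift
  I12: { [B → ) S .] }  — reduce
  I13: { [S → B f .] }  — reduce
  I14: { [S → + B .] }  — reduce

Every state is either a pure shift/goto state or contains exactly one complete item and nothing to shift — no conflicts. The grammar is LR(0).

Answer: Yes, the grammar is LR(0)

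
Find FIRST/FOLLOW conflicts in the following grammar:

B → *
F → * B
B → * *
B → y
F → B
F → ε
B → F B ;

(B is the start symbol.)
Yes. F → '*' B with FOLLOW(F) on { '*' }; F → B with FOLLOW(F) on { '*', 'y' }

A FIRST/FOLLOW conflict occurs when a non-terminal N has a nullable alternative N → β (β ⇒* ε) and another alternative N → α with FIRST(α) ∩ FOLLOW(N) ≠ ∅: on such a lookahead the parser cannot decide between expanding α and letting N vanish via β.

Nullable non-terminals: F.
FIRST sets used below: FIRST(B) = { '*', 'y' }

F: nullable alternative(s) F → ε; FOLLOW(F) = { '*', 'y' }
  F → * B: FIRST \ {ε} = { '*' } — overlaps FOLLOW(F) on { '*' }: CONFLICT
  F → B: FIRST \ {ε} = { '*', 'y' } — overlaps FOLLOW(F) on { '*', 'y' }: CONFLICT
  F → ε: FIRST \ {ε} = { } — this is the only nullable alternative, skip

B has no nullable alternative, so no FIRST/FOLLOW check is needed there.

So the grammar has 2 FIRST/FOLLOW conflicts (marked CONFLICT above).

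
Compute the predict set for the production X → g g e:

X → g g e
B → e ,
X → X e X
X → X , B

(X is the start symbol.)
PREDICT(X → g g e) = (FIRST(RHS) \ {ε}) ∪ (FOLLOW(X) if ε ∈ FIRST(RHS), i.e. RHS ⇒* ε)
FIRST(g g e) = { 'g' }
ε ∉ FIRST(g g e), so FOLLOW(X) is not added.
PREDICT(X → g g e) = { 'g' }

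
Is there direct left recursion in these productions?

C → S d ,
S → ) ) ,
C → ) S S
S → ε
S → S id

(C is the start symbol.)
C → S d ,: starts with S
S → ) ) ,: starts with ')'
C → ) S S: starts with ')'
S → ε: starts with ε
S → S id: LEFT RECURSIVE (starts with S)

The grammar has direct left recursion on: S.

Answer: Yes, S is left-recursive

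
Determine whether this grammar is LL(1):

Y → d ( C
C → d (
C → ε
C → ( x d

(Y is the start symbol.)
Relevant sets:
  FOLLOW(C) = { $ }

For C:
  PREDICT(C → d '(') = { 'd' }
  PREDICT(C → ε) = { $ }
  PREDICT(C → '(' x d) = { '(' }
Y has a single production, so nothing to check there.

All predict sets are disjoint. The grammar IS LL(1).

Answer: Yes, the grammar is LL(1).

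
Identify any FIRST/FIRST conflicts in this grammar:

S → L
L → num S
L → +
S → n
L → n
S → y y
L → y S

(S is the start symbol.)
FIRST sets of the non-terminals at (or reachable through a nullable prefix from) the front of some alternative:
  FIRST(L) = { '+', 'n', 'num', 'y' }

Productions for S:
  S → L: FIRST = { '+', 'n', 'num', 'y' }
  S → n: FIRST = { 'n' }
  S → y y: FIRST = { 'y' }
Productions for L:
  L → num S: FIRST = { 'num' }
  L → +: FIRST = { '+' }
  L → n: FIRST = { 'n' }
  L → y S: FIRST = { 'y' }

Conflict for S: S → L and S → n
  Overlap: { 'n' }
Conflict for S: S → L and S → y y
  Overlap: { 'y' }

Answer: Yes. S → L / S → n on { 'n' }; S → L / S → y y on { 'y' }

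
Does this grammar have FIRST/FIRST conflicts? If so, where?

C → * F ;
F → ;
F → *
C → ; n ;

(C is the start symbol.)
A FIRST/FIRST conflict occurs when two productions N → α and N → β for the same non-terminal have FIRST(α) ∩ FIRST(β) ≠ ∅ (with ε ∈ FIRST of a nullable right-hand side, so two nullable alternatives also conflict).

Productions for C:
  C → * F ;: FIRST = { '*' }
  C → ; n ;: FIRST = { ';' }
Productions for F:
  F → ;: FIRST = { ';' }
  F → *: FIRST = { '*' }

All alternatives of each non-terminal have pairwise disjoint FIRST sets.

Answer: No FIRST/FIRST conflicts.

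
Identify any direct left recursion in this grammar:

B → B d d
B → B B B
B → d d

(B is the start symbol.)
B → B d d: LEFT RECURSIVE (starts with B)
B → B B B: LEFT RECURSIVE (starts with B)
B → d d: starts with d

The grammar has direct left recursion on: B.

Answer: Yes, B is left-recursive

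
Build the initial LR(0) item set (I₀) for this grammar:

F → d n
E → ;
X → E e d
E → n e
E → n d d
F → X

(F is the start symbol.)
{ [E → . ;], [E → . n d d], [E → . n e], [F → . X], [F → . d n], [F' → . F], [X → . E e d] }

First, augment the grammar with F' → F
I₀ = CLOSURE({ [F' → . F] }):
  [F' → . F] has the dot before F: add [F → . d n], [F → . X]
  [F → . X] has the dot before X: add [X → . E e d]
  [X → . E e d] has the dot before E: add [E → . ;], [E → . n e], [E → . n d d]
No further items can be added.

I₀ = { [E → . ;], [E → . n d d], [E → . n e], [F → . X], [F → . d n], [F' → . F], [X → . E e d] }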